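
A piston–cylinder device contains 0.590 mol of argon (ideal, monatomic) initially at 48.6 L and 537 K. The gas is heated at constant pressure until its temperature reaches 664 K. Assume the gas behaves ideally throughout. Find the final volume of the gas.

P₁ = nRT₁/V₁ = 0.590×8.314×537/48.6 = 54.2 kPa.
Isobaric: P stays 54.2 kPa; V/T = const ⇒ T₂ = 664 K, V₂ = 60.1 L.

60.1 L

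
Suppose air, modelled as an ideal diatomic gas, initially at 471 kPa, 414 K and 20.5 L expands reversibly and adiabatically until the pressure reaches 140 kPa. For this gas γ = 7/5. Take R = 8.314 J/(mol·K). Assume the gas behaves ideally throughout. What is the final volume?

Adiabatic: T₂/T₁ = (P₂/P₁)^((γ−1)/γ) ⇒ T₂ = 414×(0.297)^0.286 = 293 K; V₂ = 48.8 L.

48.8 L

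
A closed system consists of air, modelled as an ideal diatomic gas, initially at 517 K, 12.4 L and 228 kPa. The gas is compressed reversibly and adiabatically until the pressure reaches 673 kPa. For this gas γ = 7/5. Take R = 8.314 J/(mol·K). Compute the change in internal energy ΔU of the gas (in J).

2560 J

n = P₁V₁/(RT₁) = 228×12.4/(8.314×517) = 0.658 mol.
Adiabatic: T₂/T₁ = (P₂/P₁)^((γ−1)/γ) ⇒ T₂ = 517×(2.95)^0.286 = 704 K; V₂ = 5.72 L.
For an ideal gas ΔU = nCvΔT with Cv = (5/2)R = 20.8 J/(mol·K).
ΔU = 0.658×20.8×(704−517) = 2560 J.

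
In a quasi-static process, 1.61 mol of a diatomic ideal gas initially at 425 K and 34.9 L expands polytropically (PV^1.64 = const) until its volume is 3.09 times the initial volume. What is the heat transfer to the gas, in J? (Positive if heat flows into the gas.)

P₁ = nRT₁/V₁ = 1.61×8.314×425/34.9 = 163 kPa.
Polytropic n=1.64: T₂ = T₁(V₁/V₂)^(n−1) = 425×(0.324)^0.64 = 206 K; P₂ = P₁(V₁/V₂)^n = 25.6 kPa.
W = (P₁V₁−P₂V₂)/(n−1) = (163×34.9−25.6×108)/0.64 = 4570 J.
ΔU = nCvΔT = 1.61×20.8×(206−425) = -7310 J.
Q = ΔU + W = -2740 J.

-2740 J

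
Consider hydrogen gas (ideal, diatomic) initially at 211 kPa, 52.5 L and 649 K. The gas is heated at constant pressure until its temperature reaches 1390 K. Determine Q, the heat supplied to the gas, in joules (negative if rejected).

44300 J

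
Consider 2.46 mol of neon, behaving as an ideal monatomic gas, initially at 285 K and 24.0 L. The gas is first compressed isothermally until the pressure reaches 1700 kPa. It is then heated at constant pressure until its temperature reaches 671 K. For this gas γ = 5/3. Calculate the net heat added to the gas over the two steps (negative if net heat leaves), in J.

8390 J

P₁ = nRT₁/V₁ = 2.46×8.314×285/24.0 = 243 kPa.
Step 1 — Isothermal: T stays 285 K; PV = const ⇒ V₂ = 3.43 L, P₂ = 1700 kPa.
ΔU = 0 (ideal gas, T constant).
W = nRT ln(V₂/V₁) = 2.46×8.314×285×ln(0.143) = -11300 J.
Q = ΔU + W = -11300 J.
State after step 1: P = 1700 kPa, V = 3.43 L, T = 285 K.
Step 2 — Isobaric: P stays 1700 kPa; V/T = const ⇒ T₂ = 671 K, V₂ = 8.07 L.
W = PΔV = 1700×(8.07−3.43) kPa·L = 7890 J.
ΔU = nCvΔT = 2.46×12.5×(671−285) = 11800 J.
Q = ΔU + W = nCpΔT = 19700 J.
Net over both steps: W = -3450 J, Q = 8390 J, ΔU = 11800 J.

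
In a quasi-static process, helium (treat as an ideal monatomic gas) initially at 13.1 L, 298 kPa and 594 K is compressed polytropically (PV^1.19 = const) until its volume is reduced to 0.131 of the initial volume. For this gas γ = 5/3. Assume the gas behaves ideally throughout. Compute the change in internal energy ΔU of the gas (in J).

2760 J

n = P₁V₁/(RT₁) = 298×13.1/(8.314×594) = 0.790 mol.
Polytropic n=1.19: T₂ = T₁(V₁/V₂)^(n−1) = 594×(7.63)^0.19 = 874 K; P₂ = P₁(V₁/V₂)^n = 3350 kPa.
For an ideal gas ΔU = nCvΔT with Cv = (3/2)R = 12.5 J/(mol·K).
ΔU = 0.790×12.5×(874−594) = 2760 J.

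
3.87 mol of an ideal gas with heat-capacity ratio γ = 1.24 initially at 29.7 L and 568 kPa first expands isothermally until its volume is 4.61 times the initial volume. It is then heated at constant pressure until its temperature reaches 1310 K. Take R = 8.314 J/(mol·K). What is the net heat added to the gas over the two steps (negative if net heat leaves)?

T₁ = P₁V₁/(nR) = 568×29.7/(3.87×8.314) = 524 K.
Step 1 — Isothermal: T stays 524 K; PV = const ⇒ V₂ = 137 L, P₂ = 123 kPa.
ΔU = 0 (ideal gas, T constant).
W = nRT ln(V₂/V₁) = 3.87×8.314×524×ln(4.61) = 25800 J.
Q = ΔU + W = 25800 J.
State after step 1: P = 123 kPa, V = 137 L, T = 524 K.
Step 2 — Isobaric: P stays 123 kPa; V/T = const ⇒ T₂ = 1310 K, V₂ = 342 L.
W = PΔV = 123×(342−137) kPa·L = 25300 J.
ΔU = nCvΔT = 3.87×34.6×(1310−524) = 105000 J.
Q = ΔU + W = nCpΔT = 131000 J.
Net over both steps: W = 51100 J, Q = 156000 J, ΔU = 105000 J.

156000 J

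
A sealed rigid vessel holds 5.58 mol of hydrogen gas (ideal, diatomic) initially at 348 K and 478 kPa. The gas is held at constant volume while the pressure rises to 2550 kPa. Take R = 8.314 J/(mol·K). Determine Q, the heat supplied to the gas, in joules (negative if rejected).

175000 J

V₁ = nRT₁/P₁ = 5.58×8.314×348/478 = 33.8 L.
Isochoric: V stays 33.8 L; P/T = const ⇒ T₂ = 1860 K, P₂ = 2550 kPa.
W = 0 (no volume change).
ΔU = nCvΔT = 5.58×20.8×(1860−348) = 175000 J.
Q = ΔU = 175000 J.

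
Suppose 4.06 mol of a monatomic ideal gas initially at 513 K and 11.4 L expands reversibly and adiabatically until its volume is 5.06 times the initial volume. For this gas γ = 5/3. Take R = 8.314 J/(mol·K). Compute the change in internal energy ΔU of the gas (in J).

-17200 J

P₁ = nRT₁/V₁ = 4.06×8.314×513/11.4 = 1520 kPa.
Adiabatic: TV^(γ−1) = const ⇒ T₂ = 513×(0.198)^0.667 = 174 K; PV^γ = const ⇒ P₂ = 102 kPa.
For an ideal gas ΔU = nCvΔT with Cv = (3/2)R = 12.5 J/(mol·K).
ΔU = 4.06×12.5×(174−513) = -17200 J.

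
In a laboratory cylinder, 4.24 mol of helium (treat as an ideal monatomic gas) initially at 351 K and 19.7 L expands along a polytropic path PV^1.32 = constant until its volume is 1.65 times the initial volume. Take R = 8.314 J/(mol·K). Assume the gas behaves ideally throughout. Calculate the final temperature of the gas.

P₁ = nRT₁/V₁ = 4.24×8.314×351/19.7 = 628 kPa.
Polytropic n=1.32: T₂ = T₁(V₁/V₂)^(n−1) = 351×(0.606)^0.32 = 299 K; P₂ = P₁(V₁/V₂)^n = 324 kPa.

299 K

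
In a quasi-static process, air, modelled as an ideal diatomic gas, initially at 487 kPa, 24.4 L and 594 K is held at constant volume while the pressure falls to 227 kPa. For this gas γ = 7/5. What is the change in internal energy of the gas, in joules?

n = P₁V₁/(RT₁) = 487×24.4/(8.314×594) = 2.41 mol.
Isochoric: V stays 24.4 L; P/T = const ⇒ T₂ = 277 K, P₂ = 227 kPa.
For an ideal gas ΔU = nCvΔT with Cv = (5/2)R = 20.8 J/(mol·K).
ΔU = 2.41×20.8×(277−594) = -15900 J.

-15900 J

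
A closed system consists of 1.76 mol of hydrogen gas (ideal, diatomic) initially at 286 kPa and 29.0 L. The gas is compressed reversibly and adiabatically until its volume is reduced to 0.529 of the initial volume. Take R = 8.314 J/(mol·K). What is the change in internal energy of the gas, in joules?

6010 J

T₁ = P₁V₁/(nR) = 286×29.0/(1.76×8.314) = 567 K.
Adiabatic: TV^(γ−1) = const ⇒ T₂ = 567×(1.89)^0.400 = 731 K; PV^γ = const ⇒ P₂ = 697 kPa.
For an ideal gas ΔU = nCvΔT with Cv = (5/2)R = 20.8 J/(mol·K).
ΔU = 1.76×20.8×(731−567) = 6010 J.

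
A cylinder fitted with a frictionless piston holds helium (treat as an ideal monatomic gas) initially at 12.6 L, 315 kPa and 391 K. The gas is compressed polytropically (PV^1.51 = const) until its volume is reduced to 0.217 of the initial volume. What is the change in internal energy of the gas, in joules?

n = P₁V₁/(RT₁) = 315×12.6/(8.314×391) = 1.22 mol.
Polytropic n=1.51: T₂ = T₁(V₁/V₂)^(n−1) = 391×(4.61)^0.51 = 852 K; P₂ = P₁(V₁/V₂)^n = 3160 kPa.
For an ideal gas ΔU = nCvΔT with Cv = (3/2)R = 12.5 J/(mol·K).
ΔU = 1.22×12.5×(852−391) = 7020 J.

7020 J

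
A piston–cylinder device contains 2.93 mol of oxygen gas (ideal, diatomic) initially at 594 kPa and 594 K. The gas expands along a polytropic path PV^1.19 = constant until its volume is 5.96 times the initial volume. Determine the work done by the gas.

21900 J

V₁ = nRT₁/P₁ = 2.93×8.314×594/594 = 24.4 L.
Polytropic n=1.19: T₂ = T₁(V₁/V₂)^(n−1) = 594×(0.168)^0.19 = 423 K; P₂ = P₁(V₁/V₂)^n = 71.0 kPa.
W = (P₁V₁−P₂V₂)/(n−1) = (594×24.4−71.0×145)/0.19 = 21900 J.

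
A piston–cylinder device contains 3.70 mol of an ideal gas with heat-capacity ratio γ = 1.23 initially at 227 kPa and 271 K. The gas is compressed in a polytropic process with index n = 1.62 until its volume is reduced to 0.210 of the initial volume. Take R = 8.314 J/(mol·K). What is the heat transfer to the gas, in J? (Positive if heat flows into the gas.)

V₁ = nRT₁/P₁ = 3.70×8.314×271/227 = 36.7 L.
Polytropic n=1.62: T₂ = T₁(V₁/V₂)^(n−1) = 271×(4.76)^0.62 = 713 K; P₂ = P₁(V₁/V₂)^n = 2840 kPa.
W = (P₁V₁−P₂V₂)/(n−1) = (227×36.7−2840×7.71)/0.62 = -21900 J.
ΔU = nCvΔT = 3.70×36.1×(713−271) = 59100 J.
Q = ΔU + W = 37200 J.

37200 J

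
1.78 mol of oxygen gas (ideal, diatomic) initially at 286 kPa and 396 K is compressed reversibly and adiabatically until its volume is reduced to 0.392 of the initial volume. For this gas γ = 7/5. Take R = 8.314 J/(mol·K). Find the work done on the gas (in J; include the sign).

V₁ = nRT₁/P₁ = 1.78×8.314×396/286 = 20.5 L.
Adiabatic: TV^(γ−1) = const ⇒ T₂ = 396×(2.55)^0.400 = 576 K; PV^γ = const ⇒ P₂ = 1060 kPa.
ΔU = nCvΔT = 1.78×20.8×(576−396) = 6660 J.
Q = 0 for an adiabatic process, so W = −ΔU = -6660 J.
Work done on the gas = −W_by = 6660 J.

6660 J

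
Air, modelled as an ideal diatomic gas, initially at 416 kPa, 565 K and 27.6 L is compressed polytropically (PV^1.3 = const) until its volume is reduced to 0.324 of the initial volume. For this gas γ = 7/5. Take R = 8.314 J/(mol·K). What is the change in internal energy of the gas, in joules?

n = P₁V₁/(RT₁) = 416×27.6/(8.314×565) = 2.44 mol.
Polytropic n=1.3: T₂ = T₁(V₁/V₂)^(n−1) = 565×(3.09)^0.30 = 792 K; P₂ = P₁(V₁/V₂)^n = 1800 kPa.
For an ideal gas ΔU = nCvΔT with Cv = (5/2)R = 20.8 J/(mol·K).
ΔU = 2.44×20.8×(792−565) = 11500 J.

11500 J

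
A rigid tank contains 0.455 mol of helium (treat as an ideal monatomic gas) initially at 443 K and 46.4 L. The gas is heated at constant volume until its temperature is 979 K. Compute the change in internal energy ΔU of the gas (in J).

P₁ = nRT₁/V₁ = 0.455×8.314×443/46.4 = 36.1 kPa.
Isochoric: V stays 46.4 L; P/T = const ⇒ T₂ = 979 K, P₂ = 79.8 kPa.
For an ideal gas ΔU = nCvΔT with Cv = (3/2)R = 12.5 J/(mol·K).
ΔU = 0.455×12.5×(979−443) = 3040 J.

3040 J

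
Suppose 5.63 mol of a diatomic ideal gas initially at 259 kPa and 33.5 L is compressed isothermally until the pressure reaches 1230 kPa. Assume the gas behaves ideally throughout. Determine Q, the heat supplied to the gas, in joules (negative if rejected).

-13500 J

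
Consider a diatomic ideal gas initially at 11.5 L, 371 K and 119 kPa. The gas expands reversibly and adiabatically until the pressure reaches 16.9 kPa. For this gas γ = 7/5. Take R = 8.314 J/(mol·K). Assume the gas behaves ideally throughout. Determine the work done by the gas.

1460 J

n = P₁V₁/(RT₁) = 119×11.5/(8.314×371) = 0.444 mol.
Adiabatic: T₂/T₁ = (P₂/P₁)^((γ−1)/γ) ⇒ T₂ = 371×(0.142)^0.286 = 212 K; V₂ = 46.4 L.
ΔU = nCvΔT = 0.444×20.8×(212−371) = -1460 J.
Q = 0 for an adiabatic process, so W = −ΔU = 1460 J.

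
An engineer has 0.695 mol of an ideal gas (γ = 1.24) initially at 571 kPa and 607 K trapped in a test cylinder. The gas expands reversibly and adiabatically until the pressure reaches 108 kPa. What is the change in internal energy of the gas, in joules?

-4030 J

V₁ = nRT₁/P₁ = 0.695×8.314×607/571 = 6.14 L.
Adiabatic: T₂/T₁ = (P₂/P₁)^((γ−1)/γ) ⇒ T₂ = 607×(0.189)^0.194 = 440 K; V₂ = 23.5 L.
For an ideal gas ΔU = nCvΔT with Cv = R/(γ−1) = 34.6 J/(mol·K).
ΔU = 0.695×34.6×(440−607) = -4030 J.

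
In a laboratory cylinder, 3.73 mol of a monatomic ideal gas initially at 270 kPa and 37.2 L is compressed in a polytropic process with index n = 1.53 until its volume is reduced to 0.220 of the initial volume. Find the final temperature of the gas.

T₁ = P₁V₁/(nR) = 270×37.2/(3.73×8.314) = 324 K.
Polytropic n=1.53: T₂ = T₁(V₁/V₂)^(n−1) = 324×(4.55)^0.53 = 723 K; P₂ = P₁(V₁/V₂)^n = 2740 kPa.

723 K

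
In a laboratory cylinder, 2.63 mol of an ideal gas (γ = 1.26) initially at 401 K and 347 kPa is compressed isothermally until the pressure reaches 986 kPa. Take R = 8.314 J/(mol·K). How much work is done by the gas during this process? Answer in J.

-9160 J

V₁ = nRT₁/P₁ = 2.63×8.314×401/347 = 25.3 L.
Isothermal: T stays 401 K; PV = const ⇒ V₂ = 8.89 L, P₂ = 986 kPa.
W = nRT ln(V₂/V₁) = 2.63×8.314×401×ln(0.352) = -9160 J.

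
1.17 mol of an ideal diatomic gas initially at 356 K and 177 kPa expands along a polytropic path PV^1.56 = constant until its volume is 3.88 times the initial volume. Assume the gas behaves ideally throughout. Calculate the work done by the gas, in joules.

3290 J

V₁ = nRT₁/P₁ = 1.17×8.314×356/177 = 19.6 L.
Polytropic n=1.56: T₂ = T₁(V₁/V₂)^(n−1) = 356×(0.258)^0.56 = 167 K; P₂ = P₁(V₁/V₂)^n = 21.3 kPa.
W = (P₁V₁−P₂V₂)/(n−1) = (177×19.6−21.3×75.9)/0.56 = 3290 J.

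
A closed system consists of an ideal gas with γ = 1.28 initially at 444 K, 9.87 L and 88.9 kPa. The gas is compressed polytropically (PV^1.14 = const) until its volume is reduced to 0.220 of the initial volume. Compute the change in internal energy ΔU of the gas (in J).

n = P₁V₁/(RT₁) = 88.9×9.87/(8.314×444) = 0.238 mol.
Polytropic n=1.14: T₂ = T₁(V₁/V₂)^(n−1) = 444×(4.55)^0.14 = 549 K; P₂ = P₁(V₁/V₂)^n = 500 kPa.
For an ideal gas ΔU = nCvΔT with Cv = R/(γ−1) = 29.7 J/(mol·K).
ΔU = 0.238×29.7×(549−444) = 740 J.

740 J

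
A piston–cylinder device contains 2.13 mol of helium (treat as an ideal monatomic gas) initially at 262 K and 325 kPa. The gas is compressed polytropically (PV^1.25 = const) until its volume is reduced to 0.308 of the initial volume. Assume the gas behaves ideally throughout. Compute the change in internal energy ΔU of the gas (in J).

2380 J

V₁ = nRT₁/P₁ = 2.13×8.314×262/325 = 14.3 L.
Polytropic n=1.25: T₂ = T₁(V₁/V₂)^(n−1) = 262×(3.25)^0.25 = 352 K; P₂ = P₁(V₁/V₂)^n = 1420 kPa.
For an ideal gas ΔU = nCvΔT with Cv = (3/2)R = 12.5 J/(mol·K).
ΔU = 2.13×12.5×(352−262) = 2380 J.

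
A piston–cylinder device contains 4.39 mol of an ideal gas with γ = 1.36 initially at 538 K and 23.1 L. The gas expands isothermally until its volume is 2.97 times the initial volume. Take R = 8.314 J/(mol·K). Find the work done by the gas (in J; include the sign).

21400 J

P₁ = nRT₁/V₁ = 4.39×8.314×538/23.1 = 850 kPa.
Isothermal: T stays 538 K; PV = const ⇒ V₂ = 68.6 L, P₂ = 286 kPa.
W = nRT ln(V₂/V₁) = 4.39×8.314×538×ln(2.97) = 21400 J.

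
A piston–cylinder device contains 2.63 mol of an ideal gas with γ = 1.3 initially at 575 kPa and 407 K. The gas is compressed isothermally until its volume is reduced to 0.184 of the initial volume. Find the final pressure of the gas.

V₁ = nRT₁/P₁ = 2.63×8.314×407/575 = 15.5 L.
Isothermal: T stays 407 K; PV = const ⇒ V₂ = 2.85 L, P₂ = 3120 kPa.

3120 kPa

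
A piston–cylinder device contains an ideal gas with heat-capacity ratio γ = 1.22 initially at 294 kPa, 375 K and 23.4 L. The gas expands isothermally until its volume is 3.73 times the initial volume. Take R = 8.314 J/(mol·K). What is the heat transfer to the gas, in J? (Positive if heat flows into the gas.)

9060 J

n = P₁V₁/(RT₁) = 294×23.4/(8.314×375) = 2.21 mol.
Isothermal: T stays 375 K; PV = const ⇒ V₂ = 87.3 L, P₂ = 78.8 kPa.
ΔU = 0 (ideal gas, T constant).
W = nRT ln(V₂/V₁) = 2.21×8.314×375×ln(3.73) = 9060 J.
Q = ΔU + W = 9060 J.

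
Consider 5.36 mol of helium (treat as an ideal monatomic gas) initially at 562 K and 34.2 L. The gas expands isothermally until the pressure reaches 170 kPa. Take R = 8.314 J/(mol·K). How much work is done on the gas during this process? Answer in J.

P₁ = nRT₁/V₁ = 5.36×8.314×562/34.2 = 732 kPa.
Isothermal: T stays 562 K; PV = const ⇒ V₂ = 147 L, P₂ = 170 kPa.
W = nRT ln(V₂/V₁) = 5.36×8.314×562×ln(4.31) = 36600 J.
Work done on the gas = −W_by = -36600 J.

-36600 J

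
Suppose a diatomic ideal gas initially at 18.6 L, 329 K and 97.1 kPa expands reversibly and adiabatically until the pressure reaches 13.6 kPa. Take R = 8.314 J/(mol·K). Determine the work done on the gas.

-1940 J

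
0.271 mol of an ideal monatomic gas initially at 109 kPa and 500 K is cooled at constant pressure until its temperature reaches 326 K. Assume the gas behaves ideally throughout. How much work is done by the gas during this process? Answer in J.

V₁ = nRT₁/P₁ = 0.271×8.314×500/109 = 10.3 L.
Isobaric: P stays 109 kPa; V/T = const ⇒ T₂ = 326 K, V₂ = 6.74 L.
W = PΔV = 109×(6.74−10.3) kPa·L = -392 J.

-392 J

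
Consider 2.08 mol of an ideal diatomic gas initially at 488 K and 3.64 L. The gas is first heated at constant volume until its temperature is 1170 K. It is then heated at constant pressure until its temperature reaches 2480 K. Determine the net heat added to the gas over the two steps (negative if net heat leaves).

109000 J

P₁ = nRT₁/V₁ = 2.08×8.314×488/3.64 = 2320 kPa.
Step 1 — Isochoric: V stays 3.64 L; P/T = const ⇒ T₂ = 1170 K, P₂ = 5560 kPa.
W = 0 (no volume change).
ΔU = nCvΔT = 2.08×20.8×(1170−488) = 29500 J.
Q = ΔU = 29500 J.
State after step 1: P = 5560 kPa, V = 3.64 L, T = 1170 K.
Step 2 — Isobaric: P stays 5560 kPa; V/T = const ⇒ T₂ = 2480 K, V₂ = 7.72 L.
W = PΔV = 5560×(7.72−3.64) kPa·L = 22700 J.
ΔU = nCvΔT = 2.08×20.8×(2480−1170) = 56600 J.
Q = ΔU + W = nCpΔT = 79300 J.
Net over both steps: W = 22700 J, Q = 109000 J, ΔU = 86100 J.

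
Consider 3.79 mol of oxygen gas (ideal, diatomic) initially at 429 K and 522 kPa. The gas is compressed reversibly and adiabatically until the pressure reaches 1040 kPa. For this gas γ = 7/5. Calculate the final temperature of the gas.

522 K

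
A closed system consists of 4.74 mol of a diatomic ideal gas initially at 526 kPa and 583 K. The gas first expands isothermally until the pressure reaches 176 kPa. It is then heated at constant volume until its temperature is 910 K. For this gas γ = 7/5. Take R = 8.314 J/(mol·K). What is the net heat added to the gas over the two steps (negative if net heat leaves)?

V₁ = nRT₁/P₁ = 4.74×8.314×583/526 = 43.7 L.
Step 1 — Isothermal: T stays 583 K; PV = const ⇒ V₂ = 131 L, P₂ = 176 kPa.
ΔU = 0 (ideal gas, T constant).
W = nRT ln(V₂/V₁) = 4.74×8.314×583×ln(2.99) = 25200 J.
Q = ΔU + W = 25200 J.
State after step 1: P = 176 kPa, V = 131 L, T = 583 K.
Step 2 — Isochoric: V stays 131 L; P/T = const ⇒ T₂ = 910 K, P₂ = 275 kPa.
W = 0 (no volume change).
ΔU = nCvΔT = 4.74×20.8×(910−583) = 32200 J.
Q = ΔU = 32200 J.
Net over both steps: W = 25200 J, Q = 57400 J, ΔU = 32200 J.

57400 J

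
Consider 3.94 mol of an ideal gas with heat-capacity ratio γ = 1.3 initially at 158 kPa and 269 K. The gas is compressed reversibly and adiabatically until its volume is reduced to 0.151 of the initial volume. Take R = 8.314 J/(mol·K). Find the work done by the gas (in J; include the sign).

V₁ = nRT₁/P₁ = 3.94×8.314×269/158 = 55.8 L.
Adiabatic: TV^(γ−1) = const ⇒ T₂ = 269×(6.62)^0.300 = 474 K; PV^γ = const ⇒ P₂ = 1840 kPa.
ΔU = nCvΔT = 3.94×27.7×(474−269) = 22400 J.
Q = 0 for an adiabatic process, so W = −ΔU = -22400 J.

-22400 J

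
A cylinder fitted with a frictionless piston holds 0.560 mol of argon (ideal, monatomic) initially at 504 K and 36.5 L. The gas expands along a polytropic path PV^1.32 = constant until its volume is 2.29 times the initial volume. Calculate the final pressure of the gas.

21.5 kPa

P₁ = nRT₁/V₁ = 0.560×8.314×504/36.5 = 64.3 kPa.
Polytropic n=1.32: T₂ = T₁(V₁/V₂)^(n−1) = 504×(0.437)^0.32 = 387 K; P₂ = P₁(V₁/V₂)^n = 21.5 kPa.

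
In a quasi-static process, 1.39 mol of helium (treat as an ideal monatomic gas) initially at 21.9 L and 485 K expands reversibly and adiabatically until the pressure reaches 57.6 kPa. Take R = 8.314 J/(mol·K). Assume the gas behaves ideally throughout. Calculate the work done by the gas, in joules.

3780 J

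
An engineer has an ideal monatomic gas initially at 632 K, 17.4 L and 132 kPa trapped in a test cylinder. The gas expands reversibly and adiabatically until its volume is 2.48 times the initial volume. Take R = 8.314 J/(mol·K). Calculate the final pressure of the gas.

29.1 kPa

Adiabatic: TV^(γ−1) = const ⇒ T₂ = 632×(0.403)^0.667 = 345 K; PV^γ = const ⇒ P₂ = 29.1 kPa.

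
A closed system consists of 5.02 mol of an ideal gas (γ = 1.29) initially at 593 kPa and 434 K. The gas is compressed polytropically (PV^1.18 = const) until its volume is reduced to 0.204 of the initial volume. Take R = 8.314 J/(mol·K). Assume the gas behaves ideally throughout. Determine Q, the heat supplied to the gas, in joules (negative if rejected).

-12600 J

V₁ = nRT₁/P₁ = 5.02×8.314×434/593 = 30.5 L.
Polytropic n=1.18: T₂ = T₁(V₁/V₂)^(n−1) = 434×(4.90)^0.18 = 578 K; P₂ = P₁(V₁/V₂)^n = 3870 kPa.
W = (P₁V₁−P₂V₂)/(n−1) = (593×30.5−3870×6.23)/0.18 = -33300 J.
ΔU = nCvΔT = 5.02×28.7×(578−434) = 20700 J.
Q = ΔU + W = -12600 J.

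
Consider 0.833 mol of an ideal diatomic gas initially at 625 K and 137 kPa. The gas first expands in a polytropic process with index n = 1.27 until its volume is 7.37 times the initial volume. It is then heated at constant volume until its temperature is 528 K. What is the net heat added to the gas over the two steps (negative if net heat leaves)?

5000 J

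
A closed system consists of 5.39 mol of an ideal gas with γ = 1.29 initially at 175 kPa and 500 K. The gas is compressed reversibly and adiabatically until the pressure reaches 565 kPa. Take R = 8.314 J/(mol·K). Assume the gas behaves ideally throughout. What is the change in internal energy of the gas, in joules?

23300 J

V₁ = nRT₁/P₁ = 5.39×8.314×500/175 = 128 L.
Adiabatic: T₂/T₁ = (P₂/P₁)^((γ−1)/γ) ⇒ T₂ = 500×(3.23)^0.225 = 651 K; V₂ = 51.6 L.
For an ideal gas ΔU = nCvΔT with Cv = R/(γ−1) = 28.7 J/(mol·K).
ΔU = 5.39×28.7×(651−500) = 23300 J.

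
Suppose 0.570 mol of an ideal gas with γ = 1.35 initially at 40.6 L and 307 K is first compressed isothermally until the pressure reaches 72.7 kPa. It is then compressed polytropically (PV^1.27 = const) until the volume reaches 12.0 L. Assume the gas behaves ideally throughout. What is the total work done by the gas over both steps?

-1830 J

P₁ = nRT₁/V₁ = 0.570×8.314×307/40.6 = 35.8 kPa.
Step 1 — Isothermal: T stays 307 K; PV = const ⇒ V₂ = 20.0 L, P₂ = 72.7 kPa.
ΔU = 0 (ideal gas, T constant).
W = nRT ln(V₂/V₁) = 0.570×8.314×307×ln(0.493) = -1030 J.
Q = ΔU + W = -1030 J.
State after step 1: P = 72.7 kPa, V = 20.0 L, T = 307 K.
Step 2 — Polytropic n=1.27: T₂ = T₁(V₁/V₂)^(n−1) = 307×(1.67)^0.27 = 352 K; P₂ = P₁(V₁/V₂)^n = 139 kPa.
W = (P₁V₁−P₂V₂)/(n−1) = (72.7×20.0−139×12.0)/0.27 = -798 J.
ΔU = nCvΔT = 0.570×23.8×(352−307) = 615 J.
Q = ΔU + W = -182 J.
Net over both steps: W = -1830 J, Q = -1210 J, ΔU = 615 J.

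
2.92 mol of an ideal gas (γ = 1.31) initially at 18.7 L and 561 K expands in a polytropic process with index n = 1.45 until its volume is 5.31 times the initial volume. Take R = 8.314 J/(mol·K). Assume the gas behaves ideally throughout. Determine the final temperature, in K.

265 K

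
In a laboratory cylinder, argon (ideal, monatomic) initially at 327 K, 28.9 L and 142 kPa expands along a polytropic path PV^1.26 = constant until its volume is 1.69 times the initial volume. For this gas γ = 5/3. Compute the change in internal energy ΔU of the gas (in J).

-785 J

n = P₁V₁/(RT₁) = 142×28.9/(8.314×327) = 1.51 mol.
Polytropic n=1.26: T₂ = T₁(V₁/V₂)^(n−1) = 327×(0.592)^0.26 = 285 K; P₂ = P₁(V₁/V₂)^n = 73.3 kPa.
For an ideal gas ΔU = nCvΔT with Cv = (3/2)R = 12.5 J/(mol·K).
ΔU = 1.51×12.5×(285−327) = -785 J.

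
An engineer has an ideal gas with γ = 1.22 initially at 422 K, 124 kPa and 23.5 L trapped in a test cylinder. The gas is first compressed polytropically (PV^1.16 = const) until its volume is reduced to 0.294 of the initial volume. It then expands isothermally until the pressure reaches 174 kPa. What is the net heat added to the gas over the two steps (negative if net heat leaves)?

2760 J

n = P₁V₁/(RT₁) = 124×23.5/(8.314×422) = 0.831 mol.
Step 1 — Polytropic n=1.16: T₂ = T₁(V₁/V₂)^(n−1) = 422×(3.40)^0.16 = 513 K; P₂ = P₁(V₁/V₂)^n = 513 kPa.
W = (P₁V₁−P₂V₂)/(n−1) = (124×23.5−513×6.91)/0.16 = -3940 J.
ΔU = nCvΔT = 0.831×37.8×(513−422) = 2870 J.
Q = ΔU + W = -1070 J.
State after step 1: P = 513 kPa, V = 6.91 L, T = 513 K.
Step 2 — Isothermal: T stays 513 K; PV = const ⇒ V₂ = 20.4 L, P₂ = 174 kPa.
ΔU = 0 (ideal gas, T constant).
W = nRT ln(V₂/V₁) = 0.831×8.314×513×ln(2.95) = 3830 J.
Q = ΔU + W = 3830 J.
Net over both steps: W = -108 J, Q = 2760 J, ΔU = 2870 J.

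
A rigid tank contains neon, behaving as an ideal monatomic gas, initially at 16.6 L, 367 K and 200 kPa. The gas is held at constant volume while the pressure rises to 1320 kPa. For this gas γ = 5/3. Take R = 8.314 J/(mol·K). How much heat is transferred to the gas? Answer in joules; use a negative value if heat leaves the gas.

n = P₁V₁/(RT₁) = 200×16.6/(8.314×367) = 1.09 mol.
Isochoric: V stays 16.6 L; P/T = const ⇒ T₂ = 2420 K, P₂ = 1320 kPa.
W = 0 (no volume change).
ΔU = nCvΔT = 1.09×12.5×(2420−367) = 27900 J.
Q = ΔU = 27900 J.

27900 J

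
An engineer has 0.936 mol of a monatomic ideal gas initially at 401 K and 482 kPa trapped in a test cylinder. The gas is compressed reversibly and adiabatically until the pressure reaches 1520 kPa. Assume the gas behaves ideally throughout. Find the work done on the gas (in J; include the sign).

V₁ = nRT₁/P₁ = 0.936×8.314×401/482 = 6.47 L.
Adiabatic: T₂/T₁ = (P₂/P₁)^((γ−1)/γ) ⇒ T₂ = 401×(3.15)^0.400 = 635 K; V₂ = 3.25 L.
ΔU = nCvΔT = 0.936×12.5×(635−401) = 2730 J.
Q = 0 for an adiabatic process, so W = −ΔU = -2730 J.
Work done on the gas = −W_by = 2730 J.

2730 J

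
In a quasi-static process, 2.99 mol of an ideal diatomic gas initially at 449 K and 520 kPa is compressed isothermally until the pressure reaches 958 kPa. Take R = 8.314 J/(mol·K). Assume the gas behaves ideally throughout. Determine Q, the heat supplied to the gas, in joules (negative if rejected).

V₁ = nRT₁/P₁ = 2.99×8.314×449/520 = 21.5 L.
Isothermal: T stays 449 K; PV = const ⇒ V₂ = 11.7 L, P₂ = 958 kPa.
ΔU = 0 (ideal gas, T constant).
W = nRT ln(V₂/V₁) = 2.99×8.314×449×ln(0.543) = -6820 J.
Q = ΔU + W = -6820 J.

-6820 J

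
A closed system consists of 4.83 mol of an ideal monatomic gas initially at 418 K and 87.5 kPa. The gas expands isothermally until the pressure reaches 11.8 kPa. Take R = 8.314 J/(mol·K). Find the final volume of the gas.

1420 L

V₁ = nRT₁/P₁ = 4.83×8.314×418/87.5 = 192 L.
Isothermal: T stays 418 K; PV = const ⇒ V₂ = 1420 L, P₂ = 11.8 kPa.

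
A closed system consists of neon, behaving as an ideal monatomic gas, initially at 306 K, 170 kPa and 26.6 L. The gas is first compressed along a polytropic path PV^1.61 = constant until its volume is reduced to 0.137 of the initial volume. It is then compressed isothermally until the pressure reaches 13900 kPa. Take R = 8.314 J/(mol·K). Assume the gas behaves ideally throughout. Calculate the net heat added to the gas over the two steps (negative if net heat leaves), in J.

n = P₁V₁/(RT₁) = 170×26.6/(8.314×306) = 1.78 mol.
Step 1 — Polytropic n=1.61: T₂ = T₁(V₁/V₂)^(n−1) = 306×(7.30)^0.61 = 1030 K; P₂ = P₁(V₁/V₂)^n = 4170 kPa.
W = (P₁V₁−P₂V₂)/(n−1) = (170×26.6−4170×3.64)/0.61 = -17500 J.
ΔU = nCvΔT = 1.78×12.5×(1030−306) = 16000 J.
Q = ΔU + W = -1490 J.
State after step 1: P = 4170 kPa, V = 3.64 L, T = 1030 K.
Step 2 — Isothermal: T stays 1030 K; PV = const ⇒ V₂ = 1.09 L, P₂ = 13900 kPa.
ΔU = 0 (ideal gas, T constant).
W = nRT ln(V₂/V₁) = 1.78×8.314×1030×ln(0.300) = -18300 J.
Q = ΔU + W = -18300 J.
Net over both steps: W = -35800 J, Q = -19800 J, ΔU = 16000 J.

-19800 J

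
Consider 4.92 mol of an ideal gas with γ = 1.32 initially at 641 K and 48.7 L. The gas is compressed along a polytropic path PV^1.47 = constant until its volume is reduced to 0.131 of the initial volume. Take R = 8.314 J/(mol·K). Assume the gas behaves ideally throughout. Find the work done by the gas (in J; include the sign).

P₁ = nRT₁/V₁ = 4.92×8.314×641/48.7 = 538 kPa.
Polytropic n=1.47: T₂ = T₁(V₁/V₂)^(n−1) = 641×(7.63)^0.47 = 1670 K; P₂ = P₁(V₁/V₂)^n = 10700 kPa.
W = (P₁V₁−P₂V₂)/(n−1) = (538×48.7−10700×6.38)/0.47 = -89200 J.

-89200 J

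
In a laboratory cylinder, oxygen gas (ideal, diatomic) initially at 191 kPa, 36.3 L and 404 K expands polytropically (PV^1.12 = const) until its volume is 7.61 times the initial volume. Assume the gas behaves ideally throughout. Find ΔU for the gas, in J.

-3750 J

n = P₁V₁/(RT₁) = 191×36.3/(8.314×404) = 2.06 mol.
Polytropic n=1.12: T₂ = T₁(V₁/V₂)^(n−1) = 404×(0.131)^0.12 = 317 K; P₂ = P₁(V₁/V₂)^n = 19.7 kPa.
For an ideal gas ΔU = nCvΔT with Cv = (5/2)R = 20.8 J/(mol·K).
ΔU = 2.06×20.8×(317−404) = -3750 J.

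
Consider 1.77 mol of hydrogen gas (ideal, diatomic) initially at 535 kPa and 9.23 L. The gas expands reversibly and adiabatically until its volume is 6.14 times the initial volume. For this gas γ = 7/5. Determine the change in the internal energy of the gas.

-6370 J

T₁ = P₁V₁/(nR) = 535×9.23/(1.77×8.314) = 336 K.
Adiabatic: TV^(γ−1) = const ⇒ T₂ = 336×(0.163)^0.400 = 162 K; PV^γ = const ⇒ P₂ = 42.2 kPa.
For an ideal gas ΔU = nCvΔT with Cv = (5/2)R = 20.8 J/(mol·K).
ΔU = 1.77×20.8×(162−336) = -6370 J.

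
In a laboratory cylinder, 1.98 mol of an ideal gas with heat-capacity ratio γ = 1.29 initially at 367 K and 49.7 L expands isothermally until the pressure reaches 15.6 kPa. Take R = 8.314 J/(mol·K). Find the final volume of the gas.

P₁ = nRT₁/V₁ = 1.98×8.314×367/49.7 = 122 kPa.
Isothermal: T stays 367 K; PV = const ⇒ V₂ = 387 L, P₂ = 15.6 kPa.

387 L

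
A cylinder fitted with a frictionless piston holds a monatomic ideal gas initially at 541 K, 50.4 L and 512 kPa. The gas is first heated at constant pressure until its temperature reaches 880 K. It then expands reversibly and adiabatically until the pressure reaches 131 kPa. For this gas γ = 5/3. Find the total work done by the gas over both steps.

42600 J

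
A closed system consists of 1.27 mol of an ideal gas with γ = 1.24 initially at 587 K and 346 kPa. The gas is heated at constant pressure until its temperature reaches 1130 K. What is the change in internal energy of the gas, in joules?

23900 J

V₁ = nRT₁/P₁ = 1.27×8.314×587/346 = 17.9 L.
Isobaric: P stays 346 kPa; V/T = const ⇒ T₂ = 1130 K, V₂ = 34.5 L.
For an ideal gas ΔU = nCvΔT with Cv = R/(γ−1) = 34.6 J/(mol·K).
ΔU = 1.27×34.6×(1130−587) = 23900 J.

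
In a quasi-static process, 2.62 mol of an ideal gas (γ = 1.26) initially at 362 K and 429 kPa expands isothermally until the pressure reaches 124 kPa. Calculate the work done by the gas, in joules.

V₁ = nRT₁/P₁ = 2.62×8.314×362/429 = 18.4 L.
Isothermal: T stays 362 K; PV = const ⇒ V₂ = 63.6 L, P₂ = 124 kPa.
W = nRT ln(V₂/V₁) = 2.62×8.314×362×ln(3.46) = 9790 J.

9790 J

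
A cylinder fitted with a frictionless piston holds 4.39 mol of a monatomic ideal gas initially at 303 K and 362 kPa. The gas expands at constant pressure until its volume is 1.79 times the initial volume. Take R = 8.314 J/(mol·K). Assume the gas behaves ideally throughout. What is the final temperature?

542 K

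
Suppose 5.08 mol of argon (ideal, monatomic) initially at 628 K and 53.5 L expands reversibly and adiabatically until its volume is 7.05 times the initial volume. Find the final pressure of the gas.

P₁ = nRT₁/V₁ = 5.08×8.314×628/53.5 = 496 kPa.
Adiabatic: TV^(γ−1) = const ⇒ T₂ = 628×(0.142)^0.667 = 171 K; PV^γ = const ⇒ P₂ = 19.1 kPa.

19.1 kPa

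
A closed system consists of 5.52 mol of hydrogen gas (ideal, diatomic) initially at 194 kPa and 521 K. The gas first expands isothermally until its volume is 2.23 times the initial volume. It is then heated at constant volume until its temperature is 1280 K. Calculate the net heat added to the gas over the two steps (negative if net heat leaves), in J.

106000 J

V₁ = nRT₁/P₁ = 5.52×8.314×521/194 = 123 L.
Step 1 — Isothermal: T stays 521 K; PV = const ⇒ V₂ = 275 L, P₂ = 87.0 kPa.
ΔU = 0 (ideal gas, T constant).
W = nRT ln(V₂/V₁) = 5.52×8.314×521×ln(2.23) = 19200 J.
Q = ΔU + W = 19200 J.
State after step 1: P = 87.0 kPa, V = 275 L, T = 521 K.
Step 2 — Isochoric: V stays 275 L; P/T = const ⇒ T₂ = 1280 K, P₂ = 214 kPa.
W = 0 (no volume change).
ΔU = nCvΔT = 5.52×20.8×(1280−521) = 87100 J.
Q = ΔU = 87100 J.
Net over both steps: W = 19200 J, Q = 106000 J, ΔU = 87100 J.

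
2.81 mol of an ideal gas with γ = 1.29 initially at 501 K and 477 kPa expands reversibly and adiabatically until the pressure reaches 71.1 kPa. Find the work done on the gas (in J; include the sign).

V₁ = nRT₁/P₁ = 2.81×8.314×501/477 = 24.5 L.
Adiabatic: T₂/T₁ = (P₂/P₁)^((γ−1)/γ) ⇒ T₂ = 501×(0.149)^0.225 = 327 K; V₂ = 107 L.
ΔU = nCvΔT = 2.81×28.7×(327−501) = -14100 J.
Q = 0 for an adiabatic process, so W = −ΔU = 14100 J.
Work done on the gas = −W_by = -14100 J.

-14100 J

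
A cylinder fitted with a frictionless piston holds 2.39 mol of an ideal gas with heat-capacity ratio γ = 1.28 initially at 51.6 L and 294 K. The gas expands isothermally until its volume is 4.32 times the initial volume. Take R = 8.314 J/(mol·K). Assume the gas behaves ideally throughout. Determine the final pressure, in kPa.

26.2 kPa

P₁ = nRT₁/V₁ = 2.39×8.314×294/51.6 = 113 kPa.
Isothermal: T stays 294 K; PV = const ⇒ V₂ = 223 L, P₂ = 26.2 kPa.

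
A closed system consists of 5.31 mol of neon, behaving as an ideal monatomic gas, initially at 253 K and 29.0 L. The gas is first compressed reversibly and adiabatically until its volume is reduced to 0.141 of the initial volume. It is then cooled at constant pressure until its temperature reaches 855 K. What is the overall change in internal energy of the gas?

39900 J

P₁ = nRT₁/V₁ = 5.31×8.314×253/29.0 = 385 kPa.
Step 1 — Adiabatic: TV^(γ−1) = const ⇒ T₂ = 253×(7.09)^0.667 = 934 K; PV^γ = const ⇒ P₂ = 10100 kPa.
ΔU = nCvΔT = 5.31×12.5×(934−253) = 45100 J.
Q = 0 for an adiabatic process, so W = −ΔU = -45100 J.
State after step 1: P = 10100 kPa, V = 4.09 L, T = 934 K.
Step 2 — Isobaric: P stays 10100 kPa; V/T = const ⇒ T₂ = 855 K, V₂ = 3.74 L.
W = PΔV = 10100×(3.74−4.09) kPa·L = -3480 J.
ΔU = nCvΔT = 5.31×12.5×(855−934) = -5230 J.
Q = ΔU + W = nCpΔT = -8710 J.
Net over both steps: W = -48600 J, Q = -8710 J, ΔU = 39900 J.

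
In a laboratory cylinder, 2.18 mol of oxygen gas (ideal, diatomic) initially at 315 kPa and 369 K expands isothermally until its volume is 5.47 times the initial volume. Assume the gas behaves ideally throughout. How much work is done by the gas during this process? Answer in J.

V₁ = nRT₁/P₁ = 2.18×8.314×369/315 = 21.2 L.
Isothermal: T stays 369 K; PV = const ⇒ V₂ = 116 L, P₂ = 57.6 kPa.
W = nRT ln(V₂/V₁) = 2.18×8.314×369×ln(5.47) = 11400 J.

11400 J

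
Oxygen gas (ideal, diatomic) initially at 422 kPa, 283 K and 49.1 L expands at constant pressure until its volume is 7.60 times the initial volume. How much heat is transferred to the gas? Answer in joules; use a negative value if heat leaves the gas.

n = P₁V₁/(RT₁) = 422×49.1/(8.314×283) = 8.81 mol.
Isobaric: P stays 422 kPa; V/T = const ⇒ T₂ = 2150 K, V₂ = 373 L.
W = PΔV = 422×(373−49.1) kPa·L = 137000 J.
ΔU = nCvΔT = 8.81×20.8×(2150−283) = 342000 J.
Q = ΔU + W = nCpΔT = 479000 J.

479000 J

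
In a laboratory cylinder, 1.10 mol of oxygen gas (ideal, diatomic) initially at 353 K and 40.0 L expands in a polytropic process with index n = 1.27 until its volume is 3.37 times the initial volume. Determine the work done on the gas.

-3340 J

P₁ = nRT₁/V₁ = 1.10×8.314×353/40.0 = 80.7 kPa.
Polytropic n=1.27: T₂ = T₁(V₁/V₂)^(n−1) = 353×(0.297)^0.27 = 254 K; P₂ = P₁(V₁/V₂)^n = 17.3 kPa.
W = (P₁V₁−P₂V₂)/(n−1) = (80.7×40.0−17.3×135)/0.27 = 3340 J.
Work done on the gas = −W_by = -3340 J.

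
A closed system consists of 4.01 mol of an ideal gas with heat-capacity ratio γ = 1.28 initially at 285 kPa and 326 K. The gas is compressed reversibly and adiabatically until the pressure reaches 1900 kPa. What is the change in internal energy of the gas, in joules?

V₁ = nRT₁/P₁ = 4.01×8.314×326/285 = 38.1 L.
Adiabatic: T₂/T₁ = (P₂/P₁)^((γ−1)/γ) ⇒ T₂ = 326×(6.67)^0.219 = 494 K; V₂ = 8.66 L.
For an ideal gas ΔU = nCvΔT with Cv = R/(γ−1) = 29.7 J/(mol·K).
ΔU = 4.01×29.7×(494−326) = 20000 J.

20000 J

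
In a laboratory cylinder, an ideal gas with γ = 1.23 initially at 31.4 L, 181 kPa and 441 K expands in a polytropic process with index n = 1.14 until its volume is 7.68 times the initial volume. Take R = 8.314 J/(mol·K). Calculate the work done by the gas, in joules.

10100 J

n = P₁V₁/(RT₁) = 181×31.4/(8.314×441) = 1.55 mol.
Polytropic n=1.14: T₂ = T₁(V₁/V₂)^(n−1) = 441×(0.130)^0.14 = 332 K; P₂ = P₁(V₁/V₂)^n = 17.7 kPa.
W = (P₁V₁−P₂V₂)/(n−1) = (181×31.4−17.7×241)/0.14 = 10100 J.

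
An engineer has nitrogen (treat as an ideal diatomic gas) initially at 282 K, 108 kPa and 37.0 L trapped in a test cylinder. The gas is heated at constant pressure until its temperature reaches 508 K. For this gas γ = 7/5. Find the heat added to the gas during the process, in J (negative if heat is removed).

n = P₁V₁/(RT₁) = 108×37.0/(8.314×282) = 1.70 mol.
Isobaric: P stays 108 kPa; V/T = const ⇒ T₂ = 508 K, V₂ = 66.7 L.
W = PΔV = 108×(66.7−37.0) kPa·L = 3200 J.
ΔU = nCvΔT = 1.70×20.8×(508−282) = 8010 J.
Q = ΔU + W = nCpΔT = 11200 J.

11200 J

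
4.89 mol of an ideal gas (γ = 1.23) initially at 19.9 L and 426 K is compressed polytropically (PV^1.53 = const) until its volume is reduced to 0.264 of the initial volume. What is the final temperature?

863 K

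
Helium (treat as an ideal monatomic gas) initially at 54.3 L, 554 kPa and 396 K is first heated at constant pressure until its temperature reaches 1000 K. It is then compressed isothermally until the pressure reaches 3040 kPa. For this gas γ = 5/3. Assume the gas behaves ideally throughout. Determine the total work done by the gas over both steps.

-83400 J

n = P₁V₁/(RT₁) = 554×54.3/(8.314×396) = 9.14 mol.
Step 1 — Isobaric: P stays 554 kPa; V/T = const ⇒ T₂ = 1000 K, V₂ = 137 L.
W = PΔV = 554×(137−54.3) kPa·L = 45900 J.
ΔU = nCvΔT = 9.14×12.5×(1000−396) = 68800 J.
Q = ΔU + W = nCpΔT = 115000 J.
State after step 1: P = 554 kPa, V = 137 L, T = 1000 K.
Step 2 — Isothermal: T stays 1000 K; PV = const ⇒ V₂ = 25.0 L, P₂ = 3040 kPa.
ΔU = 0 (ideal gas, T constant).
W = nRT ln(V₂/V₁) = 9.14×8.314×1000×ln(0.182) = -129000 J.
Q = ΔU + W = -129000 J.
Net over both steps: W = -83400 J, Q = -14600 J, ΔU = 68800 J.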